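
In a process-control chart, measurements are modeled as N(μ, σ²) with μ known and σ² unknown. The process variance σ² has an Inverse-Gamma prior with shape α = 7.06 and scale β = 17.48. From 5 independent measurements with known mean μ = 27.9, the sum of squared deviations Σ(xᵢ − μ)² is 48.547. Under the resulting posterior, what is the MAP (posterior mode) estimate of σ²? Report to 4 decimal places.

3.9539

With known mean μ and an Inverse-Gamma(α, β) prior on σ², the Normal likelihood is conjugate: posterior is Inv-Gamma(α + n/2, β + Σ(xᵢ−μ)²/2).
Posterior: Inv-Gamma(7.06 + 5/2, 17.48 + 48.547/2) = Inv-Gamma(9.56, 41.7535).
Mode = β/(α+1) = 41.7535/10.56 = 3.9539.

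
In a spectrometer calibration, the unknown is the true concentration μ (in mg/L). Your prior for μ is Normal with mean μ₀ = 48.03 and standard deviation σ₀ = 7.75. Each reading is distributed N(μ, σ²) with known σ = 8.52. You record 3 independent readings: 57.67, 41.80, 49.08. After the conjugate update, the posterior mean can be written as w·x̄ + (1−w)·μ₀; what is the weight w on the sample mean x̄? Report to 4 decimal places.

0.7128

For Normal data with known variance σ², a Normal(μ₀, σ₀²) prior on μ is conjugate. Posterior precision = 1/σ₀² + n/σ²; posterior mean is the precision-weighted average of μ₀ and x̄.
σ₀² = 7.75² = 60.0625, σ² = 8.52² = 72.5904. Prior precision 1/σ₀² = 1/60.0625; data precision n/σ² = 3/72.5904.
w = (n/σ²)/(1/σ₀² + n/σ²) = n·σ₀²/(σ² + n·σ₀²) = 3·60.0625/(72.5904 + 3·60.0625) = 180.1875/252.7779 = 0.7128.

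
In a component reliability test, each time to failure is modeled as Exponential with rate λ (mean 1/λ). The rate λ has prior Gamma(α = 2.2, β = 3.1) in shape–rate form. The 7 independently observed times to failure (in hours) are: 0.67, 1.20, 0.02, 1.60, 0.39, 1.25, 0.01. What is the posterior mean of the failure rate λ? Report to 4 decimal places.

With a Gamma(shape α, rate β) prior on the exponential rate λ, the posterior after n observations with total T = Σxᵢ is Gamma(α+n, β+T).
Sum of observations T = 5.14 hours; n = 7.
Posterior: Gamma(2.2+7, 3.1+5.14) = Gamma(9.2, 8.24).
Posterior mean of λ = α/β = 9.2/8.24 = 1.1165.

1.1165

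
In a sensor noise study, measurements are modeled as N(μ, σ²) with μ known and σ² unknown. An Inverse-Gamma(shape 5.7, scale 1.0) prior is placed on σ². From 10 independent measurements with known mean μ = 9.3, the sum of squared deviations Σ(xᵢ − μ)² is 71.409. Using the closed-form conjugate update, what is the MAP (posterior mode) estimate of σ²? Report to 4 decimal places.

3.1371

With known mean μ and an Inverse-Gamma(α, β) prior on σ², the Normal likelihood is conjugate: posterior is Inv-Gamma(α + n/2, β + Σ(xᵢ−μ)²/2).
Posterior: Inv-Gamma(5.7 + 10/2, 1.0 + 71.409/2) = Inv-Gamma(10.70, 36.7045).
Mode = β/(α+1) = 36.7045/11.70 = 3.1371.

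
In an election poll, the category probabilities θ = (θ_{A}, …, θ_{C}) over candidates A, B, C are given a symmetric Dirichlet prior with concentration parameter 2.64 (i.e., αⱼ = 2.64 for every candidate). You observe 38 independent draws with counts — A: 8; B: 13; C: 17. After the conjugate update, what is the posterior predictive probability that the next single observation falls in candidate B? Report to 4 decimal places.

The Dirichlet prior is conjugate to the Multinomial likelihood: each posterior αⱼ = prior αⱼ + observed count nⱼ.
Posterior concentration: (10.64, 15.64, 19.64), total = 45.92.
P(next = B | data) = α_{B}/Σα = 0.3406.

0.3406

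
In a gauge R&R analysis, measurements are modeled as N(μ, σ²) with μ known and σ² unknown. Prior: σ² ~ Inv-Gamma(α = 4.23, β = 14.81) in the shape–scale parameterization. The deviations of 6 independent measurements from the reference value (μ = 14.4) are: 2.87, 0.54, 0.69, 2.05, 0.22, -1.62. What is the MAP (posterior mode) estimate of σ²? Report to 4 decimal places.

2.7643

With known mean μ and an Inverse-Gamma(α, β) prior on σ², the Normal likelihood is conjugate: posterior is Inv-Gamma(α + n/2, β + Σ(xᵢ−μ)²/2).
Σ(xᵢ−μ)² = (2.87)² + (0.54)² + (0.69)² + (2.05)² + (0.22)² + (-1.62)² = 15.8799.
Posterior: Inv-Gamma(4.23 + 6/2, 14.81 + 15.8799/2) = Inv-Gamma(7.23, 22.74995).
Mode = β/(α+1) = 22.74995/8.23 = 2.7643.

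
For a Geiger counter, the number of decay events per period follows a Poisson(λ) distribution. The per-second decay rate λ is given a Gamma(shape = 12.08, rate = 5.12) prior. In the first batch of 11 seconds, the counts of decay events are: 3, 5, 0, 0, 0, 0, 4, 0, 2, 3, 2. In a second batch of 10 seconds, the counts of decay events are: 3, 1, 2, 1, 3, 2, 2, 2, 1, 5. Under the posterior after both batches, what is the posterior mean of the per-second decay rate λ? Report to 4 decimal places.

With a Gamma(shape α, rate β) prior, the Poisson likelihood is conjugate: the posterior is Gamma(α + ΣXᵢ, β + n).
Batch 1: sum of counts S = 19 over n = 11 seconds.
After batch 1: Gamma(α+S, β+n) = Gamma(12.08+19, 5.12+11) = Gamma(31.08, 16.12).
Batch 2: sum of counts S = 22 over n = 10 seconds.
After batch 2: Gamma(α+S, β+n) = Gamma(31.08+22, 16.12+10) = Gamma(53.08, 26.12).
Posterior mean = α/β = 53.08/26.12 = 2.0322.

2.0322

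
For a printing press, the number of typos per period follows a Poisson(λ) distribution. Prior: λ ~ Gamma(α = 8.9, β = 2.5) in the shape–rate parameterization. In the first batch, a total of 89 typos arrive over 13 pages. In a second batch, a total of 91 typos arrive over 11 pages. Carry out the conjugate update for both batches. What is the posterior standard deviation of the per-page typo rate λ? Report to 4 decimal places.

0.5186

With a Gamma(shape α, rate β) prior, the Poisson likelihood is conjugate: the posterior is Gamma(α + ΣXᵢ, β + n).
After batch 1: Gamma(α+S, β+n) = Gamma(8.9+89, 2.5+13) = Gamma(97.9, 15.5).
After batch 2: Gamma(α+S, β+n) = Gamma(97.9+91, 15.5+11) = Gamma(188.9, 26.5).
SD = √α/β = √188.9/26.5 = 0.5186.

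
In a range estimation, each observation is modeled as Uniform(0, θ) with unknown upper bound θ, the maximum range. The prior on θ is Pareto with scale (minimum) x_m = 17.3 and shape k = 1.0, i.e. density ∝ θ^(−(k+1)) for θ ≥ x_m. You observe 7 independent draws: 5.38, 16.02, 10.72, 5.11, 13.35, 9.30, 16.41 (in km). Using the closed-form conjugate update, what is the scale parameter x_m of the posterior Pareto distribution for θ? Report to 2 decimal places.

A Pareto(scale x_m, shape k) prior on the upper bound θ of Uniform(0, θ) is conjugate: posterior is Pareto(max(x_m, max xᵢ), k + n).
Sample maximum = 16.41; prior scale x_m = 17.3 → posterior scale = max = 17.30.
Posterior shape = 1.0 + 7 = 8.0.
Posterior scale x_m = 17.30.

17.30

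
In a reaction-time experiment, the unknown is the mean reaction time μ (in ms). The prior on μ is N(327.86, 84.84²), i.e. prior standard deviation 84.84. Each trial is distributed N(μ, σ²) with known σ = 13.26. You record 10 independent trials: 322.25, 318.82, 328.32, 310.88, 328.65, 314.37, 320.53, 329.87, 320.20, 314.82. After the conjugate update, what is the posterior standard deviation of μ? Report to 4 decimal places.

4.1881

For Normal data with known variance σ², a Normal(μ₀, σ₀²) prior on μ is conjugate. Posterior precision = 1/σ₀² + n/σ²; posterior mean is the precision-weighted average of μ₀ and x̄.
σ₀² = 84.84² = 7197.8256, σ² = 13.26² = 175.8276; σ² + n·σ₀² = 175.8276 + 10·7197.8256 = 72154.0836.
Posterior precision = 1/σ₀² + n/σ² = 1/7197.8256 + 10/175.8276 = (σ² + n·σ₀²)/(σ₀²σ²) = 72154.0836/(7197.8256·175.8276); posterior variance σₙ² = σ₀²σ²/(σ² + n·σ₀²) = 7197.8256·175.8276/72154.0836 = 17.539914.
Posterior SD = √σₙ² = √(7197.8256·175.8276/72154.0836) = 4.1881.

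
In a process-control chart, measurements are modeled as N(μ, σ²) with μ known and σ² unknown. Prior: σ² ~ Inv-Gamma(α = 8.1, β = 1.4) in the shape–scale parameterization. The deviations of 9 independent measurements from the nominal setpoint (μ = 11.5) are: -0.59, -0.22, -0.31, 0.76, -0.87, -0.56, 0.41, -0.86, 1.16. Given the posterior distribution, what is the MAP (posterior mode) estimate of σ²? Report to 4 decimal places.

With known mean μ and an Inverse-Gamma(α, β) prior on σ², the Normal likelihood is conjugate: posterior is Inv-Gamma(α + n/2, β + Σ(xᵢ−μ)²/2).
Σ(xᵢ−μ)² = (-0.59)² + (-0.22)² + (-0.31)² + (0.76)² + (-0.87)² + (-0.56)² + (0.41)² + (-0.86)² + (1.16)² = 4.3940.
Posterior: Inv-Gamma(8.1 + 9/2, 1.4 + 4.3940/2) = Inv-Gamma(12.60, 3.59700).
Mode = β/(α+1) = 3.59700/13.60 = 0.2645.

0.2645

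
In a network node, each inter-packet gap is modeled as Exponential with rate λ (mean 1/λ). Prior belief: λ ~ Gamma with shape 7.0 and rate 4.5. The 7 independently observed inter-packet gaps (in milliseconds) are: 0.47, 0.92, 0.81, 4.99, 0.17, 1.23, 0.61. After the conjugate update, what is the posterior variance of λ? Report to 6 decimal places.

With a Gamma(shape α, rate β) prior on the exponential rate λ, the posterior after n observations with total T = Σxᵢ is Gamma(α+n, β+T).
Sum of observations T = 9.20 milliseconds; n = 7.
Posterior: Gamma(7.0+7, 4.5+9.20) = Gamma(14.0, 13.70).
Var = α/β² = 0.074591.

0.074591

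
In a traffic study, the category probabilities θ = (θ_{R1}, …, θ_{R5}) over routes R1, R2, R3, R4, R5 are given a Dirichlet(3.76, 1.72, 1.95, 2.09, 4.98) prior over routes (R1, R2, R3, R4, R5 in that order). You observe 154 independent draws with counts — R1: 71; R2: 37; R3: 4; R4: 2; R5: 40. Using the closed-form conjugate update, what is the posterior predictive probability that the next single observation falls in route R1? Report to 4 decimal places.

The Dirichlet prior is conjugate to the Multinomial likelihood: each posterior αⱼ = prior αⱼ + observed count nⱼ.
Posterior concentration: (74.76, 38.72, 5.95, 4.09, 44.98), total = 168.50.
P(next = R1 | data) = α_{R1}/Σα = 0.4437.

0.4437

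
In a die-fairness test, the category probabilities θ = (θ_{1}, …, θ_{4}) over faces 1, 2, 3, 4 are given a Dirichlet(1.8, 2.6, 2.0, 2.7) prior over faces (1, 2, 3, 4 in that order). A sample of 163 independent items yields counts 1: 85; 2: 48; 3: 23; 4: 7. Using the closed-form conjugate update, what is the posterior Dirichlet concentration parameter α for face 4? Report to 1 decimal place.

The Dirichlet prior is conjugate to the Multinomial likelihood: each posterior αⱼ = prior αⱼ + observed count nⱼ.
Posterior concentration: (86.8, 50.6, 25.0, 9.7), total = 172.1.
α_{4} = 2.7 + 7 = 9.7.

9.7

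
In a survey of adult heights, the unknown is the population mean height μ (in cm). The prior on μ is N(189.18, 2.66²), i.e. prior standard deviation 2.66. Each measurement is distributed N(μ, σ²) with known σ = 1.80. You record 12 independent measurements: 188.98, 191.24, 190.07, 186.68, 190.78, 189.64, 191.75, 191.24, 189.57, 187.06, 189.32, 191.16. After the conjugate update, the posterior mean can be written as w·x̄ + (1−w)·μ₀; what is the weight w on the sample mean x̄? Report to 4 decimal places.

0.9632

For Normal data with known variance σ², a Normal(μ₀, σ₀²) prior on μ is conjugate. Posterior precision = 1/σ₀² + n/σ²; posterior mean is the precision-weighted average of μ₀ and x̄.
σ₀² = 2.66² = 7.0756, σ² = 1.80² = 3.24. Prior precision 1/σ₀² = 1/7.0756; data precision n/σ² = 12/3.24.
w = (n/σ²)/(1/σ₀² + n/σ²) = n·σ₀²/(σ² + n·σ₀²) = 12·7.0756/(3.24 + 12·7.0756) = 84.9072/88.1472 = 0.9632.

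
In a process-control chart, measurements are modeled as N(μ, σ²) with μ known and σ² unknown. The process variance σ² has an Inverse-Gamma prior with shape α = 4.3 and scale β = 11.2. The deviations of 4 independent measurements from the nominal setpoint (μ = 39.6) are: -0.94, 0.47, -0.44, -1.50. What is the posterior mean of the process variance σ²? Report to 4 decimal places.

2.4479

With known mean μ and an Inverse-Gamma(α, β) prior on σ², the Normal likelihood is conjugate: posterior is Inv-Gamma(α + n/2, β + Σ(xᵢ−μ)²/2).
Σ(xᵢ−μ)² = (-0.94)² + (0.47)² + (-0.44)² + (-1.50)² = 3.5481.
Posterior: Inv-Gamma(4.3 + 4/2, 11.2 + 3.5481/2) = Inv-Gamma(6.30, 12.97405).
E[σ²|data] = β/(α−1) = 12.97405/5.30 = 2.4479.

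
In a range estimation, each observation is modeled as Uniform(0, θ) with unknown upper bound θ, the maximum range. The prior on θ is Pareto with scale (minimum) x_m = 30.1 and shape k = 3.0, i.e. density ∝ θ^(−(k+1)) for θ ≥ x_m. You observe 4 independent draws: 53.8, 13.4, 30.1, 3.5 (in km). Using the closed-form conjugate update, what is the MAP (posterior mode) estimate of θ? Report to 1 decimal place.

A Pareto(scale x_m, shape k) prior on the upper bound θ of Uniform(0, θ) is conjugate: posterior is Pareto(max(x_m, max xᵢ), k + n).
Sample maximum = 53.8; prior scale x_m = 30.1 → posterior scale = max = 53.8.
Posterior shape = 3.0 + 4 = 7.0.
The Pareto density is decreasing on [x_m, ∞), so the mode is x_m = 53.8.

53.8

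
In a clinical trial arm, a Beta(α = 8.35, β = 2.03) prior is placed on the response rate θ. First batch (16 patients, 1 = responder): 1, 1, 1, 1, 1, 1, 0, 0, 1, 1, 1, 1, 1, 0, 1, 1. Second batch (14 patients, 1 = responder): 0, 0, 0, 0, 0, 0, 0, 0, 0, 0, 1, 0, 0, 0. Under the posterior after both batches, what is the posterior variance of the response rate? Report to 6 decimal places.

0.005972

The Beta prior is conjugate to a Binomial/Bernoulli likelihood; the update adds successes to α and failures to β.
After batch 1: Beta(8.35+13, 2.03+3) = Beta(21.35, 5.03).
After batch 2: Beta(21.35+1, 5.03+13) = Beta(22.35, 18.03).
Var = αβ/((α+β)²(α+β+1)) = 22.35·18.03/(40.38²·41.38) = 0.005972.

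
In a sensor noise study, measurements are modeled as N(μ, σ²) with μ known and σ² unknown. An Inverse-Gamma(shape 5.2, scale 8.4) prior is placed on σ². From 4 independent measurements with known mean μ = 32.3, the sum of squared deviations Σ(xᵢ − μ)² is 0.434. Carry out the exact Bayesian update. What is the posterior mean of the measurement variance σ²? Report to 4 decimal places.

With known mean μ and an Inverse-Gamma(α, β) prior on σ², the Normal likelihood is conjugate: posterior is Inv-Gamma(α + n/2, β + Σ(xᵢ−μ)²/2).
Posterior: Inv-Gamma(5.2 + 4/2, 8.4 + 0.434/2) = Inv-Gamma(7.20, 8.6170).
E[σ²|data] = β/(α−1) = 8.6170/6.20 = 1.3898.

1.3898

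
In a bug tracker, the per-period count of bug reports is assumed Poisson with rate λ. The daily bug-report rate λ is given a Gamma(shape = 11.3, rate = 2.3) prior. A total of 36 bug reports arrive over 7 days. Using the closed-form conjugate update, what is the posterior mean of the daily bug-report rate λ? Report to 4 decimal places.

With a Gamma(shape α, rate β) prior, the Poisson likelihood is conjugate: the posterior is Gamma(α + ΣXᵢ, β + n).
Posterior: Gamma(α+S, β+n) = Gamma(11.3+36, 2.3+7) = Gamma(47.3, 9.3).
Posterior mean = α/β = 47.3/9.3 = 5.0860.

5.0860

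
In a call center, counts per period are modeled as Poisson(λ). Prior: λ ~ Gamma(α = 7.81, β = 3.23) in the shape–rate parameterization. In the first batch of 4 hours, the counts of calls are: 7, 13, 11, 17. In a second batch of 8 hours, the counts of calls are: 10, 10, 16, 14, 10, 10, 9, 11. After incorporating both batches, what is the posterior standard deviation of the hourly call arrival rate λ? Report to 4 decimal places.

With a Gamma(shape α, rate β) prior, the Poisson likelihood is conjugate: the posterior is Gamma(α + ΣXᵢ, β + n).
Batch 1: sum of counts S = 48 over n = 4 hours.
After batch 1: Gamma(α+S, β+n) = Gamma(7.81+48, 3.23+4) = Gamma(55.81, 7.23).
Batch 2: sum of counts S = 90 over n = 8 hours.
After batch 2: Gamma(α+S, β+n) = Gamma(55.81+90, 7.23+8) = Gamma(145.81, 15.23).
SD = √α/β = √145.81/15.23 = 0.7929.

0.7929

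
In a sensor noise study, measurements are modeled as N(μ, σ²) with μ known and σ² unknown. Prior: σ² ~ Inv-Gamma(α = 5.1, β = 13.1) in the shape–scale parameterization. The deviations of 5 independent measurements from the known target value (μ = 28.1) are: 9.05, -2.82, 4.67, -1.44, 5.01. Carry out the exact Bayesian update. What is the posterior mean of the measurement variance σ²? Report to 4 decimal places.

With known mean μ and an Inverse-Gamma(α, β) prior on σ², the Normal likelihood is conjugate: posterior is Inv-Gamma(α + n/2, β + Σ(xᵢ−μ)²/2).
Σ(xᵢ−μ)² = (9.05)² + (-2.82)² + (4.67)² + (-1.44)² + (5.01)² = 138.8375.
Posterior: Inv-Gamma(5.1 + 5/2, 13.1 + 138.8375/2) = Inv-Gamma(7.60, 82.51875).
E[σ²|data] = β/(α−1) = 82.51875/6.60 = 12.5028.

12.5028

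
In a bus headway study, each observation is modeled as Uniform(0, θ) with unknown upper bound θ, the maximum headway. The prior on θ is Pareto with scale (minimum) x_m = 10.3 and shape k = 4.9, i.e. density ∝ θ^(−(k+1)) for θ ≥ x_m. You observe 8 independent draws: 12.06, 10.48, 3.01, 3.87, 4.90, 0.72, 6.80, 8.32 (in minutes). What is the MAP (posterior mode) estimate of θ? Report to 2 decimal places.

A Pareto(scale x_m, shape k) prior on the upper bound θ of Uniform(0, θ) is conjugate: posterior is Pareto(max(x_m, max xᵢ), k + n).
Sample maximum = 12.06; prior scale x_m = 10.3 → posterior scale = max = 12.06.
Posterior shape = 4.9 + 8 = 12.9.
The Pareto density is decreasing on [x_m, ∞), so the mode is x_m = 12.06.

12.06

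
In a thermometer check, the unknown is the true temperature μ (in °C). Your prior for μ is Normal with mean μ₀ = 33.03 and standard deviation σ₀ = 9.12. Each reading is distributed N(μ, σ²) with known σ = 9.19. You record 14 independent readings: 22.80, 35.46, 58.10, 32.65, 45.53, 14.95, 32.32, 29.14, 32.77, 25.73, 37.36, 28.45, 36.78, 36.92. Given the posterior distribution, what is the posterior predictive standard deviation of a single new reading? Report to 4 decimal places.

9.4911

For Normal data with known variance σ², a Normal(μ₀, σ₀²) prior on μ is conjugate. Posterior precision = 1/σ₀² + n/σ²; posterior mean is the precision-weighted average of μ₀ and x̄.
σ₀² = 9.12² = 83.1744, σ² = 9.19² = 84.4561; σ² + n·σ₀² = 84.4561 + 14·83.1744 = 1248.8977.
Posterior precision = 1/σ₀² + n/σ² = 1/83.1744 + 14/84.4561 = (σ² + n·σ₀²)/(σ₀²σ²) = 1248.8977/(83.1744·84.4561); posterior variance σₙ² = σ₀²σ²/(σ² + n·σ₀²) = 83.1744·84.4561/1248.8977 = 5.624628.
Predictive variance for one new observation = σₙ² + σ² = 83.1744·84.4561/1248.8977 + 84.4561 = σ²·(σ₀² + 1248.8977)/1248.8977 = 84.4561·1332.0721/1248.8977 = 90.080728; SD = √(84.4561·1332.0721/1248.8977) = 9.4911.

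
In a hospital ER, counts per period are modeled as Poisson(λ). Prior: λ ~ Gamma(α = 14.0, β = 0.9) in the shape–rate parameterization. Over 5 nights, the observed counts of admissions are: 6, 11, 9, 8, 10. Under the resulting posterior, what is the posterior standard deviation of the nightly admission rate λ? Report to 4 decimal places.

1.2908

With a Gamma(shape α, rate β) prior, the Poisson likelihood is conjugate: the posterior is Gamma(α + ΣXᵢ, β + n).
Sum of counts S = 44 over n = 5 nights.
Posterior: Gamma(α+S, β+n) = Gamma(14.0+44, 0.9+5) = Gamma(58.0, 5.9).
SD = √α/β = √58.0/5.9 = 1.2908.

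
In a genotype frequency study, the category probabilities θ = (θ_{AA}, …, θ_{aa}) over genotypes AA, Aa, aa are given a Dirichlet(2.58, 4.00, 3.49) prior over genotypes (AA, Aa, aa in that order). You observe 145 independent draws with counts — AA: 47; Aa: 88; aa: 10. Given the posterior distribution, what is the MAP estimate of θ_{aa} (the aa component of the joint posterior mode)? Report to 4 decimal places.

0.0821

The Dirichlet prior is conjugate to the Multinomial likelihood: each posterior αⱼ = prior αⱼ + observed count nⱼ.
Posterior concentration: (49.58, 92.00, 13.49), total = 155.07.
Joint mode component: (α_{aa}−1)/(Σα−K) = 12.49/152.07 = 0.0821.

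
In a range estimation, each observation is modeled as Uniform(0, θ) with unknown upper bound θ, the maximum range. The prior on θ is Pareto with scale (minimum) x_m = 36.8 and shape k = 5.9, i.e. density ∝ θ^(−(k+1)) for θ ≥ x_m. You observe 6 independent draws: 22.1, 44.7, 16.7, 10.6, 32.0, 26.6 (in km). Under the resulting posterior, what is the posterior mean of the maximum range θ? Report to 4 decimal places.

48.8009

A Pareto(scale x_m, shape k) prior on the upper bound θ of Uniform(0, θ) is conjugate: posterior is Pareto(max(x_m, max xᵢ), k + n).
Sample maximum = 44.7; prior scale x_m = 36.8 → posterior scale = max = 44.7.
Posterior shape = 5.9 + 6 = 11.9.
E[θ|data] = k·x_m/(k−1) = 11.9·44.7/10.9 = 48.8009.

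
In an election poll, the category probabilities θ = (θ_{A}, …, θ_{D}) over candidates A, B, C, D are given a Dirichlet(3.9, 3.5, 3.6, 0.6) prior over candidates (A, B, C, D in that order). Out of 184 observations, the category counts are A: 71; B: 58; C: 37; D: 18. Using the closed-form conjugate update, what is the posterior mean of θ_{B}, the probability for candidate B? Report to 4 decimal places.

0.3144

The Dirichlet prior is conjugate to the Multinomial likelihood: each posterior αⱼ = prior αⱼ + observed count nⱼ.
Posterior concentration: (74.9, 61.5, 40.6, 18.6), total = 195.6.
E[θ_{B}|data] = α_{B}/Σα = 61.5/195.6 = 0.3144.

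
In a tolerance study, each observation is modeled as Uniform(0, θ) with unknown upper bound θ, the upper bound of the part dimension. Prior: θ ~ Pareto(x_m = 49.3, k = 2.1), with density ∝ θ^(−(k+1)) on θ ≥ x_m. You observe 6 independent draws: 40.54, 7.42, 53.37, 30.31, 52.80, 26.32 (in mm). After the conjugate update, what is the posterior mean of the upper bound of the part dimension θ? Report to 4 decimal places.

60.8869

A Pareto(scale x_m, shape k) prior on the upper bound θ of Uniform(0, θ) is conjugate: posterior is Pareto(max(x_m, max xᵢ), k + n).
Sample maximum = 53.37; prior scale x_m = 49.3 → posterior scale = max = 53.37.
Posterior shape = 2.1 + 6 = 8.1.
E[θ|data] = k·x_m/(k−1) = 8.1·53.37/7.1 = 60.8869.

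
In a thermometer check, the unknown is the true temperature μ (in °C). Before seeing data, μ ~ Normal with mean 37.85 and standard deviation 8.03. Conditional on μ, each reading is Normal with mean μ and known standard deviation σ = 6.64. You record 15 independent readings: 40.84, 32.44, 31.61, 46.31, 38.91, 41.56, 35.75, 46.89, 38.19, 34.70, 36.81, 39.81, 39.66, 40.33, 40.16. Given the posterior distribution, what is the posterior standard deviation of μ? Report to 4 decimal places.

1.6767

For Normal data with known variance σ², a Normal(μ₀, σ₀²) prior on μ is conjugate. Posterior precision = 1/σ₀² + n/σ²; posterior mean is the precision-weighted average of μ₀ and x̄.
σ₀² = 8.03² = 64.4809, σ² = 6.64² = 44.0896; σ² + n·σ₀² = 44.0896 + 15·64.4809 = 1011.3031.
Posterior precision = 1/σ₀² + n/σ² = 1/64.4809 + 15/44.0896 = (σ² + n·σ₀²)/(σ₀²σ²) = 1011.3031/(64.4809·44.0896); posterior variance σₙ² = σ₀²σ²/(σ² + n·σ₀²) = 64.4809·44.0896/1011.3031 = 2.811162.
Posterior SD = √σₙ² = √(64.4809·44.0896/1011.3031) = 1.6767.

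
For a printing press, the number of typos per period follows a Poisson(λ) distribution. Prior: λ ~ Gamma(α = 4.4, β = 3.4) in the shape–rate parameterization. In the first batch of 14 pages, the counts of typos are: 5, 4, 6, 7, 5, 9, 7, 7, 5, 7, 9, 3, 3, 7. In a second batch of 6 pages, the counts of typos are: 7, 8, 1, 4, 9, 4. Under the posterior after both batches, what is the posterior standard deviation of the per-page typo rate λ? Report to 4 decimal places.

0.4709

With a Gamma(shape α, rate β) prior, the Poisson likelihood is conjugate: the posterior is Gamma(α + ΣXᵢ, β + n).
Batch 1: sum of counts S = 84 over n = 14 pages.
After batch 1: Gamma(α+S, β+n) = Gamma(4.4+84, 3.4+14) = Gamma(88.4, 17.4).
Batch 2: sum of counts S = 33 over n = 6 pages.
After batch 2: Gamma(α+S, β+n) = Gamma(88.4+33, 17.4+6) = Gamma(121.4, 23.4).
SD = √α/β = √121.4/23.4 = 0.4709.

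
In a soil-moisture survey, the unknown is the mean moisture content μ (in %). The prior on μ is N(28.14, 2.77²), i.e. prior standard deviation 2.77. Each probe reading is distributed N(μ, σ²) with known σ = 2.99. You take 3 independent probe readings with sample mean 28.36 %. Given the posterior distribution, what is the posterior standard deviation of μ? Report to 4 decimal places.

For Normal data with known variance σ², a Normal(μ₀, σ₀²) prior on μ is conjugate. Posterior precision = 1/σ₀² + n/σ²; posterior mean is the precision-weighted average of μ₀ and x̄.
σ₀² = 2.77² = 7.6729, σ² = 2.99² = 8.9401; σ² + n·σ₀² = 8.9401 + 3·7.6729 = 31.9588.
Posterior precision = 1/σ₀² + n/σ² = 1/7.6729 + 3/8.9401 = (σ² + n·σ₀²)/(σ₀²σ²) = 31.9588/(7.6729·8.9401); posterior variance σₙ² = σ₀²σ²/(σ² + n·σ₀²) = 7.6729·8.9401/31.9588 = 2.146404.
Posterior SD = √σₙ² = √(7.6729·8.9401/31.9588) = 1.4651.

1.4651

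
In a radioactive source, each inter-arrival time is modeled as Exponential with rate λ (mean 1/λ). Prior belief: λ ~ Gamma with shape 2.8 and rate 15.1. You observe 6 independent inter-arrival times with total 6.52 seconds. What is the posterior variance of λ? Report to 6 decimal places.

0.018827

With a Gamma(shape α, rate β) prior on the exponential rate λ, the posterior after n observations with total T = Σxᵢ is Gamma(α+n, β+T).
Posterior: Gamma(2.8+6, 15.1+6.52) = Gamma(8.8, 21.62).
Var = α/β² = 0.018827.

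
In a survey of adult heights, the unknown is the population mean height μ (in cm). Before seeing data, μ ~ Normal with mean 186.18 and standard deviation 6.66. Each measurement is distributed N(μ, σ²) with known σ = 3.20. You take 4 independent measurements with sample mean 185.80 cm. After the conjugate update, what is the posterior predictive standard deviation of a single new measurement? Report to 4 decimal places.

3.5581

For Normal data with known variance σ², a Normal(μ₀, σ₀²) prior on μ is conjugate. Posterior precision = 1/σ₀² + n/σ²; posterior mean is the precision-weighted average of μ₀ and x̄.
σ₀² = 6.66² = 44.3556, σ² = 3.20² = 10.24; σ² + n·σ₀² = 10.24 + 4·44.3556 = 187.6624.
Posterior precision = 1/σ₀² + n/σ² = 1/44.3556 + 4/10.24 = (σ² + n·σ₀²)/(σ₀²σ²) = 187.6624/(44.3556·10.24); posterior variance σₙ² = σ₀²σ²/(σ² + n·σ₀²) = 44.3556·10.24/187.6624 = 2.420311.
Predictive variance for one new observation = σₙ² + σ² = 44.3556·10.24/187.6624 + 10.24 = σ²·(σ₀² + 187.6624)/187.6624 = 10.24·232.018/187.6624 = 12.660311; SD = √(10.24·232.018/187.6624) = 3.5581.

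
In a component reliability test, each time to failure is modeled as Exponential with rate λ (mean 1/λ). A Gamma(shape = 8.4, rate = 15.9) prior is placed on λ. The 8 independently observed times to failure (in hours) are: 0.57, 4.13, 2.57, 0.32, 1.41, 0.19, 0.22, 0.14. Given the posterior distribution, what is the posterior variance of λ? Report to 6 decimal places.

0.025320

With a Gamma(shape α, rate β) prior on the exponential rate λ, the posterior after n observations with total T = Σxᵢ is Gamma(α+n, β+T).
Sum of observations T = 9.55 hours; n = 8.
Posterior: Gamma(8.4+8, 15.9+9.55) = Gamma(16.4, 25.45).
Var = α/β² = 0.025320.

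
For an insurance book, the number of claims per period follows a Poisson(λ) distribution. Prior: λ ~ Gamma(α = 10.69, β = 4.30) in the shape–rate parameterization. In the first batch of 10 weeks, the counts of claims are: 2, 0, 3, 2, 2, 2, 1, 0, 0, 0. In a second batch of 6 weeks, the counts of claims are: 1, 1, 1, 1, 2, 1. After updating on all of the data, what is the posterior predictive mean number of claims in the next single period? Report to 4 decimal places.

With a Gamma(shape α, rate β) prior, the Poisson likelihood is conjugate: the posterior is Gamma(α + ΣXᵢ, β + n).
Batch 1: sum of counts S = 12 over n = 10 weeks.
After batch 1: Gamma(α+S, β+n) = Gamma(10.69+12, 4.30+10) = Gamma(22.69, 14.30).
Batch 2: sum of counts S = 7 over n = 6 weeks.
After batch 2: Gamma(α+S, β+n) = Gamma(22.69+7, 14.30+6) = Gamma(29.69, 20.30).
The predictive distribution for one future period is NegBinom with mean α/β = 1.4626.

1.4626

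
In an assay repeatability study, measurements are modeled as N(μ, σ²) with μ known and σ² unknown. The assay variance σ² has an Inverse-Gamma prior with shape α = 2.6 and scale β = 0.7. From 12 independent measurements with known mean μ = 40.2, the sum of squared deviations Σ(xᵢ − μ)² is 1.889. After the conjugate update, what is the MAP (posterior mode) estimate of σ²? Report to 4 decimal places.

With known mean μ and an Inverse-Gamma(α, β) prior on σ², the Normal likelihood is conjugate: posterior is Inv-Gamma(α + n/2, β + Σ(xᵢ−μ)²/2).
Posterior: Inv-Gamma(2.6 + 12/2, 0.7 + 1.889/2) = Inv-Gamma(8.60, 1.6445).
Mode = β/(α+1) = 1.6445/9.60 = 0.1713.

0.1713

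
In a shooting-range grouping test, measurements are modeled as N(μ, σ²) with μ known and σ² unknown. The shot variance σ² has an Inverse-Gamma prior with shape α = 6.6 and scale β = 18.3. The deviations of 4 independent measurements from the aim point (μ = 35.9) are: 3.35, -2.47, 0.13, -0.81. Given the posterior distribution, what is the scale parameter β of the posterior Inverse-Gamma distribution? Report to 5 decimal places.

27.29820

With known mean μ and an Inverse-Gamma(α, β) prior on σ², the Normal likelihood is conjugate: posterior is Inv-Gamma(α + n/2, β + Σ(xᵢ−μ)²/2).
Σ(xᵢ−μ)² = (3.35)² + (-2.47)² + (0.13)² + (-0.81)² = 17.9964.
Posterior: Inv-Gamma(6.6 + 4/2, 18.3 + 17.9964/2) = Inv-Gamma(8.60, 27.29820).
Posterior β = 27.29820.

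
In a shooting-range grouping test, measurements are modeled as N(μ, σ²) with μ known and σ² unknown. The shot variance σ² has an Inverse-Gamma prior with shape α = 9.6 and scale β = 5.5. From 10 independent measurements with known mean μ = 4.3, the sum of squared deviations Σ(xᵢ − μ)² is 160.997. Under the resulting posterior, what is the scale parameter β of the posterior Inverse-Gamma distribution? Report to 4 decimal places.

85.9985

With known mean μ and an Inverse-Gamma(α, β) prior on σ², the Normal likelihood is conjugate: posterior is Inv-Gamma(α + n/2, β + Σ(xᵢ−μ)²/2).
Posterior: Inv-Gamma(9.6 + 10/2, 5.5 + 160.997/2) = Inv-Gamma(14.60, 85.9985).
Posterior β = 85.9985.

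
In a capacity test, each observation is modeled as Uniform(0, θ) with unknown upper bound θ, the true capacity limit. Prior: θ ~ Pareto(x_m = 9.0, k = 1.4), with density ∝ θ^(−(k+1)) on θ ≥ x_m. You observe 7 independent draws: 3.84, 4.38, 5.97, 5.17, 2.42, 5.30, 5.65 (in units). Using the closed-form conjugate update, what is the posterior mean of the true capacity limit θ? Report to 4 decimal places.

A Pareto(scale x_m, shape k) prior on the upper bound θ of Uniform(0, θ) is conjugate: posterior is Pareto(max(x_m, max xᵢ), k + n).
Sample maximum = 5.97; prior scale x_m = 9.0 → posterior scale = max = 9.00.
Posterior shape = 1.4 + 7 = 8.4.
E[θ|data] = k·x_m/(k−1) = 8.4·9.00/7.4 = 10.2162.

10.2162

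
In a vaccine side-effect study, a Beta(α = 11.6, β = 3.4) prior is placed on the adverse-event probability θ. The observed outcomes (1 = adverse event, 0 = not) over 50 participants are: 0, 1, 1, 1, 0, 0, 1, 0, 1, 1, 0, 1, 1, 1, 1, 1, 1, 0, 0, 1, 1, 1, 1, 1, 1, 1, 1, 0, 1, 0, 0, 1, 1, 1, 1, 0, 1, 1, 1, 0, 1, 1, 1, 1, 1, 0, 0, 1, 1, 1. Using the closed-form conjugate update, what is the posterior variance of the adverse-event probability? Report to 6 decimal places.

0.002970

The Beta prior is conjugate to a Binomial/Bernoulli likelihood; the update adds successes to α and failures to β.
Posterior: Beta(α+k, β+n−k) = Beta(11.6+36, 3.4+14) = Beta(47.6, 17.4).
Var = αβ/((α+β)²(α+β+1)) = 47.6·17.4/(65.0²·66.0) = 0.002970.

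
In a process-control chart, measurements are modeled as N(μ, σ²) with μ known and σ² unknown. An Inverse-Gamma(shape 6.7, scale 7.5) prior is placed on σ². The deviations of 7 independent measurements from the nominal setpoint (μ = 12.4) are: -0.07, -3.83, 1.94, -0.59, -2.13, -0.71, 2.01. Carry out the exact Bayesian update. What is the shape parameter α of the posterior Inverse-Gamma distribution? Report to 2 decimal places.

With known mean μ and an Inverse-Gamma(α, β) prior on σ², the Normal likelihood is conjugate: posterior is Inv-Gamma(α + n/2, β + Σ(xᵢ−μ)²/2).
Σ(xᵢ−μ)² = (-0.07)² + (-3.83)² + (1.94)² + (-0.59)² + (-2.13)² + (-0.71)² + (2.01)² = 27.8666.
Posterior: Inv-Gamma(6.7 + 7/2, 7.5 + 27.8666/2) = Inv-Gamma(10.20, 21.43330).
Posterior α = 10.20.

10.20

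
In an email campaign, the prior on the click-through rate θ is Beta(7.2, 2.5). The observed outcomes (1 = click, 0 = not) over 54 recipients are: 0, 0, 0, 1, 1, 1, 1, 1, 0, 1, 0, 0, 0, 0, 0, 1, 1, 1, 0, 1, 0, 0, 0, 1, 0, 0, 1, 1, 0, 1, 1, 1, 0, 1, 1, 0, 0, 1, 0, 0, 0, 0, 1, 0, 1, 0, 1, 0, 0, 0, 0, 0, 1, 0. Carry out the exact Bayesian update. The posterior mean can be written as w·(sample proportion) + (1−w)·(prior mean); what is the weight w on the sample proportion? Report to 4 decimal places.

The Beta prior is conjugate to a Binomial/Bernoulli likelihood; the update adds successes to α and failures to β.
Posterior mean = (α₀+k)/(α₀+β₀+n) = [n/(α₀+β₀+n)]·(k/n) + [(α₀+β₀)/(α₀+β₀+n)]·α₀/(α₀+β₀), so only n and the prior enter the weight.
The weight on the data is w = n/(α₀+β₀+n) = 54/(7.2+2.5+54) = 54/63.7 = 0.8477.

0.8477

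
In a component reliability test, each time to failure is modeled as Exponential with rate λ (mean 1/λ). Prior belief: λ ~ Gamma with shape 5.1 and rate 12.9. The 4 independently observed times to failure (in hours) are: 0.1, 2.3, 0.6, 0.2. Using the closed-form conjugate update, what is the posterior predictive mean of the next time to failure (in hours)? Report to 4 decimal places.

With a Gamma(shape α, rate β) prior on the exponential rate λ, the posterior after n observations with total T = Σxᵢ is Gamma(α+n, β+T).
Sum of observations T = 3.2 hours; n = 4.
Posterior: Gamma(5.1+4, 12.9+3.2) = Gamma(9.1, 16.1).
The predictive distribution for the next observation is Lomax; its mean is β/(α−1) = 16.1/8.1 = 1.9877.

1.9877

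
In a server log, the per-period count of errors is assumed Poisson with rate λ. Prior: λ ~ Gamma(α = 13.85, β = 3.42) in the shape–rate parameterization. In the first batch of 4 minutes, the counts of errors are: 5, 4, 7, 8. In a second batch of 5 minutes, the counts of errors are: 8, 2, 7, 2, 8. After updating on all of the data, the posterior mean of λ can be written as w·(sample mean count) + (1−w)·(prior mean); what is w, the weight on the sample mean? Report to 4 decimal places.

0.7246

With a Gamma(shape α, rate β) prior, the Poisson likelihood is conjugate: the posterior is Gamma(α + ΣXᵢ, β + n).
Total number of minutes: n = 4 + 5 = 9.
Posterior mean = (α₀+S)/(β₀+n) = [n/(β₀+n)]·(S/n) + [β₀/(β₀+n)]·(α₀/β₀), so only n and β₀ enter the weight.
Weight on data w = n/(β₀+n) = 9/(3.42+9) = 9/12.42 = 0.7246.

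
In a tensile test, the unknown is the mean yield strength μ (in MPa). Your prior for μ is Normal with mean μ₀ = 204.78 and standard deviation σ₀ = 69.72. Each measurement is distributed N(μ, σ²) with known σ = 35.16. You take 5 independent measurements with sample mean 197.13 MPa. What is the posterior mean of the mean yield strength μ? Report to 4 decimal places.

197.5003

For Normal data with known variance σ², a Normal(μ₀, σ₀²) prior on μ is conjugate. Posterior precision = 1/σ₀² + n/σ²; posterior mean is the precision-weighted average of μ₀ and x̄.
n·x̄ = 5·197.13 = 985.65.
σ₀² = 69.72² = 4860.8784, σ² = 35.16² = 1236.2256; σ² + n·σ₀² = 1236.2256 + 5·4860.8784 = 25540.6176.
Posterior mean = (μ₀/σ₀² + n·x̄/σ²)/(1/σ₀² + n/σ²) = (σ²·μ₀ + σ₀²·n·x̄)/(σ² + n·σ₀²) = (1236.2256·204.78 + 4860.8784·985.65)/25540.6176 = 5044279.073328/25540.6176 = 197.5003.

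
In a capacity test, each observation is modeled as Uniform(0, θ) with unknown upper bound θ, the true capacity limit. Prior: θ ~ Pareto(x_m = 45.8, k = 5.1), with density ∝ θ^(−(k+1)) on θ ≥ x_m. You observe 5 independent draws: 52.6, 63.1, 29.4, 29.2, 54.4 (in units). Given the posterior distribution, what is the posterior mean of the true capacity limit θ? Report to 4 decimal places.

A Pareto(scale x_m, shape k) prior on the upper bound θ of Uniform(0, θ) is conjugate: posterior is Pareto(max(x_m, max xᵢ), k + n).
Sample maximum = 63.1; prior scale x_m = 45.8 → posterior scale = max = 63.1.
Posterior shape = 5.1 + 5 = 10.1.
E[θ|data] = k·x_m/(k−1) = 10.1·63.1/9.1 = 70.0341.

70.0341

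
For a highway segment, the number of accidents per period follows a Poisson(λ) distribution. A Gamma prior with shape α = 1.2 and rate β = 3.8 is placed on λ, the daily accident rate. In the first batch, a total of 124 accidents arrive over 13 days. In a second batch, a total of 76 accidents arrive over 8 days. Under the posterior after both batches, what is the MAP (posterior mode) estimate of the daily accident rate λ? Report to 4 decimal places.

With a Gamma(shape α, rate β) prior, the Poisson likelihood is conjugate: the posterior is Gamma(α + ΣXᵢ, β + n).
After batch 1: Gamma(α+S, β+n) = Gamma(1.2+124, 3.8+13) = Gamma(125.2, 16.8).
After batch 2: Gamma(α+S, β+n) = Gamma(125.2+76, 16.8+8) = Gamma(201.2, 24.8).
Mode of Gamma(α,β) for α≥1 is (α−1)/β = 200.2/24.8 = 8.0726.

8.0726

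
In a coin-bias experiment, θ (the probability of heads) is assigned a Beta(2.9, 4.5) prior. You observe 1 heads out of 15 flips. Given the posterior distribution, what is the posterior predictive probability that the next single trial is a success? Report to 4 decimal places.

The Beta prior is conjugate to a Binomial/Bernoulli likelihood; the update adds successes to α and failures to β.
Posterior: Beta(α+k, β+n−k) = Beta(2.9+1, 4.5+14) = Beta(3.9, 18.5).
For a single future Bernoulli trial, P(success | data) = α/(α+β) = 0.1741.

0.1741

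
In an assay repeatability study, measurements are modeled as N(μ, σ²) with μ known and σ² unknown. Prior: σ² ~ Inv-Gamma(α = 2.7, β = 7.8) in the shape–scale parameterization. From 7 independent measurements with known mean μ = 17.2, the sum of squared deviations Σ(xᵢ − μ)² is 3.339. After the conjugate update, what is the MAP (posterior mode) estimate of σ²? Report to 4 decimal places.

With known mean μ and an Inverse-Gamma(α, β) prior on σ², the Normal likelihood is conjugate: posterior is Inv-Gamma(α + n/2, β + Σ(xᵢ−μ)²/2).
Posterior: Inv-Gamma(2.7 + 7/2, 7.8 + 3.339/2) = Inv-Gamma(6.20, 9.4695).
Mode = β/(α+1) = 9.4695/7.20 = 1.3152.

1.3152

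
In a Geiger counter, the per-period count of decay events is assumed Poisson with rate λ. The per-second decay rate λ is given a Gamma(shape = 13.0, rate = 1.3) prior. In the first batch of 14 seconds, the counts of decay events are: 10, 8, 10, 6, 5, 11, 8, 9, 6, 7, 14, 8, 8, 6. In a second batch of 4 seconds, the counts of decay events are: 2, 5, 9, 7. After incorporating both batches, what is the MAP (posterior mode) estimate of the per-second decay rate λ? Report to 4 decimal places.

With a Gamma(shape α, rate β) prior, the Poisson likelihood is conjugate: the posterior is Gamma(α + ΣXᵢ, β + n).
Batch 1: sum of counts S = 116 over n = 14 seconds.
After batch 1: Gamma(α+S, β+n) = Gamma(13.0+116, 1.3+14) = Gamma(129.0, 15.3).
Batch 2: sum of counts S = 23 over n = 4 seconds.
After batch 2: Gamma(α+S, β+n) = Gamma(129.0+23, 15.3+4) = Gamma(152.0, 19.3).
Mode of Gamma(α,β) for α≥1 is (α−1)/β = 151.0/19.3 = 7.8238.

7.8238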